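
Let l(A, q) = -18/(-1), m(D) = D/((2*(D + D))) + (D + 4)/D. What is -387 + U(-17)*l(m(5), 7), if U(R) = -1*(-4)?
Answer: -315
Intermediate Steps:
U(R) = 4
m(D) = 1/4 + (4 + D)/D (m(D) = D/((2*(2*D))) + (4 + D)/D = D/((4*D)) + (4 + D)/D = D*(1/(4*D)) + (4 + D)/D = 1/4 + (4 + D)/D)
l(A, q) = 18 (l(A, q) = -18*(-1) = 18)
-387 + U(-17)*l(m(5), 7) = -387 + 4*18 = -387 + 72 = -315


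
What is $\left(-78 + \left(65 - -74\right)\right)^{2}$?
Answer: $3721$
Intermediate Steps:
$\left(-78 + \left(65 - -74\right)\right)^{2} = \left(-78 + \left(65 + 74\right)\right)^{2} = \left(-78 + 139\right)^{2} = 61^{2} = 3721$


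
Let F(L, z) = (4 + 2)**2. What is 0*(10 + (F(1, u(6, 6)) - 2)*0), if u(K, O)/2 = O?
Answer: 0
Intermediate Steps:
u(K, O) = 2*O
F(L, z) = 36 (F(L, z) = 6**2 = 36)
0*(10 + (F(1, u(6, 6)) - 2)*0) = 0*(10 + (36 - 2)*0) = 0*(10 + 34*0) = 0*(10 + 0) = 0*10 = 0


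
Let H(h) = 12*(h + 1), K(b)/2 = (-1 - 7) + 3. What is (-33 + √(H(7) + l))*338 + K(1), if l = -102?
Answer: -11164 + 338*I*√6 ≈ -11164.0 + 827.93*I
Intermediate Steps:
K(b) = -10 (K(b) = 2*((-1 - 7) + 3) = 2*(-8 + 3) = 2*(-5) = -10)
H(h) = 12 + 12*h (H(h) = 12*(1 + h) = 12 + 12*h)
(-33 + √(H(7) + l))*338 + K(1) = (-33 + √((12 + 12*7) - 102))*338 - 10 = (-33 + √((12 + 84) - 102))*338 - 10 = (-33 + √(96 - 102))*338 - 10 = (-33 + √(-6))*338 - 10 = (-33 + I*√6)*338 - 10 = (-11154 + 338*I*√6) - 10 = -11164 + 338*I*√6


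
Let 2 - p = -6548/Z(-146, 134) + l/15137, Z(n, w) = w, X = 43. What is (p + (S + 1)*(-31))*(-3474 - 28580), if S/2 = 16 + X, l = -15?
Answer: 118270234555220/1014179 ≈ 1.1662e+8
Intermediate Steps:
S = 118 (S = 2*(16 + 43) = 2*59 = 118)
p = 51587901/1014179 (p = 2 - (-6548/134 - 15/15137) = 2 - (-6548*1/134 - 15*1/15137) = 2 - (-3274/67 - 15/15137) = 2 - 1*(-49559543/1014179) = 2 + 49559543/1014179 = 51587901/1014179 ≈ 50.867)
(p + (S + 1)*(-31))*(-3474 - 28580) = (51587901/1014179 + (118 + 1)*(-31))*(-3474 - 28580) = (51587901/1014179 + 119*(-31))*(-32054) = (51587901/1014179 - 3689)*(-32054) = -3689718430/1014179*(-32054) = 118270234555220/1014179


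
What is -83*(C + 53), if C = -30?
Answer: -1909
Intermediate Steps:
-83*(C + 53) = -83*(-30 + 53) = -83*23 = -1909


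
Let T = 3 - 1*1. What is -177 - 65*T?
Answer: -307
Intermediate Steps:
T = 2 (T = 3 - 1 = 2)
-177 - 65*T = -177 - 130 = -307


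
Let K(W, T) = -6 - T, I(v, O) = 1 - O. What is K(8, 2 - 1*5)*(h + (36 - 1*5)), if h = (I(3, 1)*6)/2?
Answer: -93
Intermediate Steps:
h = 0 (h = ((1 - 1*1)*6)/2 = ((1 - 1)*6)*(½) = (0*6)*(½) = 0*(½) = 0)
K(8, 2 - 1*5)*(h + (36 - 1*5)) = (-6 - (2 - 1*5))*(0 + (36 - 1*5)) = (-6 - (2 - 5))*(0 + (36 - 5)) = (-6 - 1*(-3))*(0 + 31) = (-6 + 3)*31 = -3*31 = -93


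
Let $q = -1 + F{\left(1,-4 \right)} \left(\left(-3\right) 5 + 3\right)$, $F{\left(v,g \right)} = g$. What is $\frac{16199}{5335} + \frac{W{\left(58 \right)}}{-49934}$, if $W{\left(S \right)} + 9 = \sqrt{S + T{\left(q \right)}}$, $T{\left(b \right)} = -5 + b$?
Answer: $\frac{8338923}{2746370} \approx 3.0363$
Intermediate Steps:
$q = 47$ ($q = -1 - 4 \left(\left(-3\right) 5 + 3\right) = -1 - 4 \left(-15 + 3\right) = -1 - -48 = -1 + 48 = 47$)
$W{\left(S \right)} = -9 + \sqrt{42 + S}$ ($W{\left(S \right)} = -9 + \sqrt{S + \left(-5 + 47\right)} = -9 + \sqrt{S + 42} = -9 + \sqrt{42 + S}$)
$\frac{16199}{5335} + \frac{W{\left(58 \right)}}{-49934} = \frac{16199}{5335} + \frac{-9 + \sqrt{42 + 58}}{-49934} = 16199 \cdot \frac{1}{5335} + \left(-9 + \sqrt{100}\right) \left(- \frac{1}{49934}\right) = \frac{167}{55} + \left(-9 + 10\right) \left(- \frac{1}{49934}\right) = \frac{167}{55} + 1 \left(- \frac{1}{49934}\right) = \frac{167}{55} - \frac{1}{49934} = \frac{8338923}{2746370}$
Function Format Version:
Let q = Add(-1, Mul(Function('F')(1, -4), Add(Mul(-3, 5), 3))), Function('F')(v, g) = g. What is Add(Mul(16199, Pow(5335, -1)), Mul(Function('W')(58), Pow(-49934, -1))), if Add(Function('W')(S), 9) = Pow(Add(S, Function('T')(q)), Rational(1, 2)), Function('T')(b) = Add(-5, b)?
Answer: Rational(8338923, 2746370) ≈ 3.0363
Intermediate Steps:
q = 47 (q = Add(-1, Mul(-4, Add(Mul(-3, 5), 3))) = Add(-1, Mul(-4, Add(-15, 3))) = Add(-1, Mul(-4, -12)) = Add(-1, 48) = 47)
Function('W')(S) = Add(-9, Pow(Add(42, S), Rational(1, 2))) (Function('W')(S) = Add(-9, Pow(Add(S, Add(-5, 47)), Rational(1, 2))) = Add(-9, Pow(Add(S, 42), Rational(1, 2))) = Add(-9, Pow(Add(42, S), Rational(1, 2))))
Add(Mul(16199, Pow(5335, -1)), Mul(Function('W')(58), Pow(-49934, -1))) = Add(Mul(16199, Pow(5335, -1)), Mul(Add(-9, Pow(Add(42, 58), Rational(1, 2))), Pow(-49934, -1))) = Add(Mul(16199, Rational(1, 5335)), Mul(Add(-9, Pow(100, Rational(1, 2))), Rational(-1, 49934))) = Add(Rational(167, 55), Mul(Add(-9, 10), Rational(-1, 49934))) = Add(Rational(167, 55), Mul(1, Rational(-1, 49934))) = Add(Rational(167, 55), Rational(-1, 49934)) = Rational(8338923, 2746370)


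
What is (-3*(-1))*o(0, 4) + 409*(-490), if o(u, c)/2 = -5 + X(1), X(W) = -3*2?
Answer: -200476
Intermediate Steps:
X(W) = -6
o(u, c) = -22 (o(u, c) = 2*(-5 - 6) = 2*(-11) = -22)
(-3*(-1))*o(0, 4) + 409*(-490) = -3*(-1)*(-22) + 409*(-490) = 3*(-22) - 200410 = -66 - 200410 = -200476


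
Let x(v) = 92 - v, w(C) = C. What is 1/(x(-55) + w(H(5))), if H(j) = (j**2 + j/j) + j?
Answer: 1/178 ≈ 0.0056180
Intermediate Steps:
H(j) = 1 + j + j**2 (H(j) = (j**2 + 1) + j = (1 + j**2) + j = 1 + j + j**2)
1/(x(-55) + w(H(5))) = 1/((92 - 1*(-55)) + (1 + 5 + 5**2)) = 1/((92 + 55) + (1 + 5 + 25)) = 1/(147 + 31) = 1/178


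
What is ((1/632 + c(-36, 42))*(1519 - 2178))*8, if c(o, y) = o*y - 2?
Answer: 630562173/79 ≈ 7.9818e+6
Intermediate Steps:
c(o, y) = -2 + o*y
((1/632 + c(-36, 42))*(1519 - 2178))*8 = ((1/632 + (-2 - 36*42))*(1519 - 2178))*8 = ((1/632 + (-2 - 1512))*(-659))*8 = ((1/632 - 1514)*(-659))*8 = -956847/632*(-659)*8 = (630562173/632)*8 = 630562173/79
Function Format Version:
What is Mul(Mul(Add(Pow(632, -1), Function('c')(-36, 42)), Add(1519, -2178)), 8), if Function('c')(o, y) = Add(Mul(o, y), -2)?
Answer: Rational(630562173, 79) ≈ 7.9818e+6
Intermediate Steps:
Function('c')(o, y) = Add(-2, Mul(o, y))
Mul(Mul(Add(Pow(632, -1), Function('c')(-36, 42)), Add(1519, -2178)), 8) = Mul(Mul(Add(Pow(632, -1), Add(-2, Mul(-36, 42))), Add(1519, -2178)), 8) = Mul(Mul(Add(Rational(1, 632), Add(-2, -1512)), -659), 8) = Mul(Mul(Add(Rational(1, 632), -1514), -659), 8) = Mul(Mul(Rational(-956847, 632), -659), 8) = Mul(Rational(630562173, 632), 8) = Rational(630562173, 79)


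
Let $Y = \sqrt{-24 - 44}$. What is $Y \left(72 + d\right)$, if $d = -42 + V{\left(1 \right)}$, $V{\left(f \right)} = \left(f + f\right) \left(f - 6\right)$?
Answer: $40 i \sqrt{17} \approx 164.92 i$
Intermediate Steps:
$Y = 2 i \sqrt{17}$ ($Y = \sqrt{-68} = 2 i \sqrt{17} \approx 8.2462 i$)
$V{\left(f \right)} = 2 f \left(-6 + f\right)$
$d = -52$ ($d = -42 + 2 \cdot 1 \left(-6 + 1\right) = -42 + 2 \cdot 1 \left(-5\right) = -42 - 10 = -52$)
$Y \left(72 + d\right) = 2 i \sqrt{17} \left(72 - 52\right) = 2 i \sqrt{17} \cdot 20 = 40 i \sqrt{17}$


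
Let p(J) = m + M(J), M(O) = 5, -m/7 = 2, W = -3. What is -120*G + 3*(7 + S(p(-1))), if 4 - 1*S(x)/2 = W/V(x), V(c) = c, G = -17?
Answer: 2083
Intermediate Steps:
m = -14 (m = -7*2 = -14)
p(J) = -9 (p(J) = -14 + 5 = -9)
S(x) = 8 + 6/x (S(x) = 8 - (-6)/x = 8 + 6/x)
-120*G + 3*(7 + S(p(-1))) = -120*(-17) + 3*(7 + (8 + 6/(-9))) = 2040 + 3*(7 + (8 + 6*(-⅑))) = 2040 + 3*(7 + (8 - ⅔)) = 2040 + 3*(7 + 22/3) = 2040 + 3*(43/3) = 2040 + 43 = 2083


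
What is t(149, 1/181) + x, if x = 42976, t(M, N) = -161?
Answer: 42815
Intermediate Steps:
t(149, 1/181) + x = -161 + 42976 = 42815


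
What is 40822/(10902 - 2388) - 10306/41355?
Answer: 88913807/19560915 ≈ 4.5455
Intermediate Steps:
40822/(10902 - 2388) - 10306/41355 = 40822/8514 - 10306*1/41355 = 40822*(1/8514) - 10306/41355 = 20411/4257 - 10306/41355 = 88913807/19560915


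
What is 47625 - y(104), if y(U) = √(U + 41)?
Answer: 47625 - √145 ≈ 47613.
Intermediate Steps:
y(U) = √(41 + U)
47625 - y(104) = 47625 - √(41 + 104) = 47625 - √145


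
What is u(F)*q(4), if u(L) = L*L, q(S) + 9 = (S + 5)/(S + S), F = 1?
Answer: -63/8 ≈ -7.8750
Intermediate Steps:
q(S) = -9 + (5 + S)/(2*S) (q(S) = -9 + (S + 5)/(S + S) = -9 + (5 + S)/((2*S)) = -9 + (5 + S)*(1/(2*S)) = -9 + (5 + S)/(2*S))
u(L) = L**2
u(F)*q(4) = 1**2*((1/2)*(5 - 17*4)/4) = 1*((1/2)*(1/4)*(5 - 68)) = 1*((1/2)*(1/4)*(-63)) = 1*(-63/8) = -63/8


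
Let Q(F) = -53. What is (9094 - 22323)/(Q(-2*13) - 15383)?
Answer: 13229/15436 ≈ 0.85702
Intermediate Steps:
(9094 - 22323)/(Q(-2*13) - 15383) = (9094 - 22323)/(-53 - 15383) = -13229/(-15436) = -13229*(-1/15436) = 13229/15436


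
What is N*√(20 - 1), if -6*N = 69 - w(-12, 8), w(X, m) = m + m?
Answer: -53*√19/6 ≈ -38.504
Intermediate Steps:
w(X, m) = 2*m
N = -53/6 (N = -(69 - 2*8)/6 = -(69 - 1*16)/6 = -(69 - 16)/6 = -⅙*53 = -53/6 ≈ -8.8333)
N*√(20 - 1) = -53*√(20 - 1)/6 = -53*√19/6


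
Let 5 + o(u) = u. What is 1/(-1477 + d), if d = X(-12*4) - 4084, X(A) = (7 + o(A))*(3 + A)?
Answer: -1/3491 ≈ -0.00028645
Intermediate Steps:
o(u) = -5 + u
X(A) = (2 + A)*(3 + A) (X(A) = (7 + (-5 + A))*(3 + A) = (2 + A)*(3 + A))
d = -2014 (d = (6 + (-12*4)² + 5*(-12*4)) - 4084 = (6 + (-48)² + 5*(-48)) - 4084 = (6 + 2304 - 240) - 4084 = 2070 - 4084 = -2014)
1/(-1477 + d) = 1/(-1477 - 2014) = 1/(-3491) = -1/3491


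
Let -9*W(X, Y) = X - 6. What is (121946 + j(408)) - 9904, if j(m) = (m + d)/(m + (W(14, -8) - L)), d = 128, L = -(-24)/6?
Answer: 101623300/907 ≈ 1.1204e+5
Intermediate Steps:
W(X, Y) = 2/3 - X/9 (W(X, Y) = -(X - 6)/9 = -(-6 + X)/9 = 2/3 - X/9)
L = 4 (L = -(-24)/6 = -12*(-1/3) = 4)
j(m) = (128 + m)/(-44/9 + m) (j(m) = (m + 128)/(m + ((2/3 - 1/9*14) - 1*4)) = (128 + m)/(m + ((2/3 - 14/9) - 4)) = (128 + m)/(m + (-8/9 - 4)) = (128 + m)/(m - 44/9) = (128 + m)/(-44/9 + m))
(121946 + j(408)) - 9904 = (121946 + 9*(128 + 408)/(-44 + 9*408)) - 9904 = (121946 + 9*536/(-44 + 3672)) - 9904 = (121946 + 9*536/3628) - 9904 = (121946 + 9*(1/3628)*536) - 9904 = (121946 + 1206/907) - 9904 = 110606228/907 - 9904 = 101623300/907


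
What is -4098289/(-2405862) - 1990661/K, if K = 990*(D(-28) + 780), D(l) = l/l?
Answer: -45013877302/51671901105 ≈ -0.87115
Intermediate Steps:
D(l) = 1
K = 773190 (K = 990*(1 + 780) = 990*781 = 773190)
-4098289/(-2405862) - 1990661/K = -4098289/(-2405862) - 1990661/773190 = -4098289*(-1/2405862) - 1990661*1/773190 = 4098289/2405862 - 1990661/773190 = -45013877302/51671901105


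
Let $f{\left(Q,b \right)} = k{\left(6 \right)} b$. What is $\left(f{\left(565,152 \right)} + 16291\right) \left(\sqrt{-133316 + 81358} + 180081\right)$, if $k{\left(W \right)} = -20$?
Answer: $2386253331 + 13251 i \sqrt{51958} \approx 2.3863 \cdot 10^{9} + 3.0205 \cdot 10^{6} i$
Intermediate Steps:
$f{\left(Q,b \right)} = - 20 b$
$\left(f{\left(565,152 \right)} + 16291\right) \left(\sqrt{-133316 + 81358} + 180081\right) = \left(\left(-20\right) 152 + 16291\right) \left(\sqrt{-133316 + 81358} + 180081\right) = \left(-3040 + 16291\right) \left(\sqrt{-51958} + 180081\right) = 13251 \left(i \sqrt{51958} + 180081\right) = 13251 \left(180081 + i \sqrt{51958}\right) = 2386253331 + 13251 i \sqrt{51958}$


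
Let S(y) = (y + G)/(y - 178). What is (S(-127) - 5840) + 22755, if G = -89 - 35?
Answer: 5159326/305 ≈ 16916.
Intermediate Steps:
G = -124
S(y) = (-124 + y)/(-178 + y) (S(y) = (y - 124)/(y - 178) = (-124 + y)/(-178 + y))
(S(-127) - 5840) + 22755 = ((-124 - 127)/(-178 - 127) - 5840) + 22755 = (-251/(-305) - 5840) + 22755 = (-1/305*(-251) - 5840) + 22755 = (251/305 - 5840) + 22755 = -1780949/305 + 22755 = 5159326/305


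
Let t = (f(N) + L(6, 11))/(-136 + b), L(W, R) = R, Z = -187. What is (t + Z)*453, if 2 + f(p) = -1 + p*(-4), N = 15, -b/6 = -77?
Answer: -13819671/163 ≈ -84783.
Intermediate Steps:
b = 462 (b = -6*(-77) = 462)
f(p) = -3 - 4*p (f(p) = -2 + (-1 + p*(-4)) = -2 + (-1 - 4*p) = -3 - 4*p)
t = -26/163 (t = ((-3 - 4*15) + 11)/(-136 + 462) = ((-3 - 60) + 11)/326 = (-63 + 11)*(1/326) = -52*1/326 = -26/163 ≈ -0.15951)
(t + Z)*453 = (-26/163 - 187)*453 = -30507/163*453 = -13819671/163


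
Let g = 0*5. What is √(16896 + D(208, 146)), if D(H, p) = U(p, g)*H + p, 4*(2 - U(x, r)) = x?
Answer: √9866 ≈ 99.328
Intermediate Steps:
g = 0
U(x, r) = 2 - x/4
D(H, p) = p + H*(2 - p/4) (D(H, p) = (2 - p/4)*H + p = H*(2 - p/4) + p = p + H*(2 - p/4))
√(16896 + D(208, 146)) = √(16896 + (146 - ¼*208*(-8 + 146))) = √(16896 + (146 - ¼*208*138)) = √(16896 + (146 - 7176)) = √(16896 - 7030) = √9866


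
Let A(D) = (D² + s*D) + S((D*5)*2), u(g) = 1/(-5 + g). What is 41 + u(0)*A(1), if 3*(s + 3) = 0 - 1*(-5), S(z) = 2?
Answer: 122/3 ≈ 40.667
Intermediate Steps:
s = -4/3 (s = -3 + (0 - 1*(-5))/3 = -3 + (0 + 5)/3 = -3 + (⅓)*5 = -3 + 5/3 = -4/3 ≈ -1.3333)
A(D) = 2 + D² - 4*D/3 (A(D) = (D² - 4*D/3) + 2 = 2 + D² - 4*D/3)
41 + u(0)*A(1) = 41 + (2 + 1² - 4/3*1)/(-5 + 0) = 41 + (2 + 1 - 4/3)/(-5) = 41 - ⅕*5/3 = 41 - ⅓ = 122/3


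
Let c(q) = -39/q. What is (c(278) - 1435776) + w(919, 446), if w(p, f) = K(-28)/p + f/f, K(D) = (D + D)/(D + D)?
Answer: -366814704113/255482 ≈ -1.4358e+6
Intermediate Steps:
K(D) = 1 (K(D) = (2*D)/((2*D)) = (2*D)*(1/(2*D)) = 1)
w(p, f) = 1 + 1/p (w(p, f) = 1/p + f/f = 1/p + 1 = 1 + 1/p)
(c(278) - 1435776) + w(919, 446) = (-39/278 - 1435776) + (1 + 919)/919 = (-39*1/278 - 1435776) + (1/919)*920 = (-39/278 - 1435776) + 920/919 = -399145767/278 + 920/919 = -366814704113/255482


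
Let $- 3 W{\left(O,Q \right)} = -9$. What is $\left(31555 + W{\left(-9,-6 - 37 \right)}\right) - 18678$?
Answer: $12880$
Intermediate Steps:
$W{\left(O,Q \right)} = 3$ ($W{\left(O,Q \right)} = \left(- \frac{1}{3}\right) \left(-9\right) = 3$)
$\left(31555 + W{\left(-9,-6 - 37 \right)}\right) - 18678 = \left(31555 + 3\right) - 18678 = 31558 - 18678 = 12880$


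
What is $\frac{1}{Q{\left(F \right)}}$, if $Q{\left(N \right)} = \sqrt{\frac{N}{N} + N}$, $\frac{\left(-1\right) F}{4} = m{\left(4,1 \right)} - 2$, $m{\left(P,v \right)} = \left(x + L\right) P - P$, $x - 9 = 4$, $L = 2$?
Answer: $- \frac{i \sqrt{215}}{215} \approx - 0.068199 i$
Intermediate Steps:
$x = 13$ ($x = 9 + 4 = 13$)
$m{\left(P,v \right)} = 14 P$ ($m{\left(P,v \right)} = \left(13 + 2\right) P - P = 15 P - P = 14 P$)
$F = -216$ ($F = - 4 \left(14 \cdot 4 - 2\right) = - 4 \left(56 - 2\right) = \left(-4\right) 54 = -216$)
$Q{\left(N \right)} = \sqrt{1 + N}$
$\frac{1}{Q{\left(F \right)}} = \frac{1}{\sqrt{1 - 216}} = \frac{1}{\sqrt{-215}} = \frac{1}{i \sqrt{215}} = - \frac{i \sqrt{215}}{215}$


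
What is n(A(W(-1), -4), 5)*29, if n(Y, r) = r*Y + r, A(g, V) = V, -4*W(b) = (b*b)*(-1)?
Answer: -435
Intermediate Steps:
W(b) = b²/4 (W(b) = -b*b*(-1)/4 = -b²*(-1)/4 = -(-1)*b²/4 = b²/4)
n(Y, r) = r + Y*r (n(Y, r) = Y*r + r = r + Y*r)
n(A(W(-1), -4), 5)*29 = (5*(1 - 4))*29 = (5*(-3))*29 = -15*29 = -435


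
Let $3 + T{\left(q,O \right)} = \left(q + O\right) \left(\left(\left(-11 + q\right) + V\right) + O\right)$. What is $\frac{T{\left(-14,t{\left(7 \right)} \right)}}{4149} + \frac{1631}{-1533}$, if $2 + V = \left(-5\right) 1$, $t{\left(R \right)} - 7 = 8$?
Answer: $- \frac{323699}{302877} \approx -1.0687$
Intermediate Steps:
$t{\left(R \right)} = 15$ ($t{\left(R \right)} = 7 + 8 = 15$)
$V = -7$ ($V = -2 - 5 = -7$)
$T{\left(q,O \right)} = -3 + \left(O + q\right) \left(-18 + O + q\right)$ ($T{\left(q,O \right)} = -3 + \left(q + O\right) \left(\left(\left(-11 + q\right) - 7\right) + O\right) = -3 + \left(O + q\right) \left(\left(-18 + q\right) + O\right) = -3 + \left(O + q\right) \left(-18 + O + q\right)$)
$\frac{T{\left(-14,t{\left(7 \right)} \right)}}{4149} + \frac{1631}{-1533} = \frac{-3 + 15^{2} + \left(-14\right)^{2} - 270 - -252 + 2 \cdot 15 \left(-14\right)}{4149} + \frac{1631}{-1533} = \left(-3 + 225 + 196 - 270 + 252 - 420\right) \frac{1}{4149} + 1631 \left(- \frac{1}{1533}\right) = \left(-20\right) \frac{1}{4149} - \frac{233}{219} = - \frac{20}{4149} - \frac{233}{219} = - \frac{323699}{302877}$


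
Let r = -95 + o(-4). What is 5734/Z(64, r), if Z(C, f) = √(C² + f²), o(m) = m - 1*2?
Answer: 5734*√17/493 ≈ 47.955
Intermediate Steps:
o(m) = -2 + m (o(m) = m - 2 = -2 + m)
r = -101 (r = -95 + (-2 - 4) = -95 - 6 = -101)
5734/Z(64, r) = 5734/(√(64² + (-101)²)) = 5734/(√(4096 + 10201)) = 5734/(√14297) = 5734/((29*√17)) = 5734*(√17/493) = 5734*√17/493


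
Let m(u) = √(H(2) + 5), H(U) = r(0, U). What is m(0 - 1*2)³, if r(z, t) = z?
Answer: 5*√5 ≈ 11.180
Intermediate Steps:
H(U) = 0
m(u) = √5 (m(u) = √(0 + 5) = √5)
m(0 - 1*2)³ = (√5)³ = 5*√5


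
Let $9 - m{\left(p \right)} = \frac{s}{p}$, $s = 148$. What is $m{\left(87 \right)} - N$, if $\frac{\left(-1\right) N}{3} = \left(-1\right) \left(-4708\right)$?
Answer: $\frac{1229423}{87} \approx 14131.0$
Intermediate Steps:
$m{\left(p \right)} = 9 - \frac{148}{p}$
$N = -14124$ ($N = - 3 \left(\left(-1\right) \left(-4708\right)\right) = \left(-3\right) 4708 = -14124$)
$m{\left(87 \right)} - N = \left(9 - \frac{148}{87}\right) - -14124 = \left(9 - \frac{148}{87}\right) + 14124 = \frac{635}{87} + 14124 = \frac{1229423}{87}$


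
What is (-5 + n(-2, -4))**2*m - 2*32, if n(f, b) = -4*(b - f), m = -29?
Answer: -325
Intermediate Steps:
n(f, b) = -4*b + 4*f
(-5 + n(-2, -4))**2*m - 2*32 = (-5 + (-4*(-4) + 4*(-2)))**2*(-29) - 2*32 = (-5 + (16 - 8))**2*(-29) - 64 = (-5 + 8)**2*(-29) - 64 = 3**2*(-29) - 64 = 9*(-29) - 64 = -261 - 64 = -325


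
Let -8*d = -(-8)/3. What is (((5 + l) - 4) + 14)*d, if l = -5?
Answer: -10/3 ≈ -3.3333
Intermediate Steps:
d = -1/3 (d = -(-1)*(-2/3)/2 = -(-1)*(-2*1/3)/2 = -(-1)*(-2)/(2*3) = -1/8*8/3 = -1/3 ≈ -0.33333)
(((5 + l) - 4) + 14)*d = (((5 - 5) - 4) + 14)*(-1/3) = ((0 - 4) + 14)*(-1/3) = (-4 + 14)*(-1/3) = 10*(-1/3) = -10/3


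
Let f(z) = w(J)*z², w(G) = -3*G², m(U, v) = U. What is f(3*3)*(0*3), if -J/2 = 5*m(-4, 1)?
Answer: 0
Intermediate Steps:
J = 40 (J = -10*(-4) = -2*(-20) = 40)
f(z) = -4800*z² (f(z) = (-3*40²)*z² = (-3*1600)*z² = -4800*z²)
f(3*3)*(0*3) = (-4800*(3*3)²)*(0*3) = -4800*9²*0 = -4800*81*0 = -388800*0 = 0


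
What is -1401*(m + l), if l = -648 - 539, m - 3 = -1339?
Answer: 3534723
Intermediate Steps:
m = -1336 (m = 3 - 1339 = -1336)
l = -1187
-1401*(m + l) = -1401*(-1336 - 1187) = -1401*(-2523) = 3534723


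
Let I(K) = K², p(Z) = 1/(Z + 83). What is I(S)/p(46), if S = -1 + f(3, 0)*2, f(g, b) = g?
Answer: 3225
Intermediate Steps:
p(Z) = 1/(83 + Z)
S = 5 (S = -1 + 3*2 = -1 + 6 = 5)
I(S)/p(46) = 5²/(1/(83 + 46)) = 25/(1/129) = 25*129 = 3225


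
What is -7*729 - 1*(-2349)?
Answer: -2754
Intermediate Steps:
-7*729 - 1*(-2349) = -1*5103 + 2349 = -5103 + 2349 = -2754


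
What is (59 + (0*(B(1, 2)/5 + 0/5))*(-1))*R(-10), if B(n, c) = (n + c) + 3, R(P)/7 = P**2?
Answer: 41300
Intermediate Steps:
R(P) = 7*P**2
B(n, c) = 3 + c + n (B(n, c) = (c + n) + 3 = 3 + c + n)
(59 + (0*(B(1, 2)/5 + 0/5))*(-1))*R(-10) = (59 + (0*((3 + 2 + 1)/5 + 0/5))*(-1))*(7*(-10)**2) = (59 + (0*(6*(1/5) + 0*(1/5)))*(-1))*(7*100) = (59 + (0*(6/5 + 0))*(-1))*700 = (59 + (0*(6/5))*(-1))*700 = (59 + 0*(-1))*700 = (59 + 0)*700 = 59*700 = 41300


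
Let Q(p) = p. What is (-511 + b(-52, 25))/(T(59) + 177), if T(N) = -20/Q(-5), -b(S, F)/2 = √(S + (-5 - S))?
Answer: -511/181 - 2*I*√5/181 ≈ -2.8232 - 0.024708*I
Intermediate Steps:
b(S, F) = -2*I*√5 (b(S, F) = -2*√(S + (-5 - S)) = -2*I*√5)
T(N) = 4 (T(N) = -20/(-5) = -20*(-⅕) = 4)
(-511 + b(-52, 25))/(T(59) + 177) = (-511 - 2*I*√5)/(4 + 177) = (-511 - 2*I*√5)/181 = (-511 - 2*I*√5)*(1/181) = -511/181 - 2*I*√5/181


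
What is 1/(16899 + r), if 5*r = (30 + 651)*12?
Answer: 5/92667 ≈ 5.3957e-5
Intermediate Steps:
r = 8172/5 (r = ((30 + 651)*12)/5 = (681*12)/5 = (1/5)*8172 = 8172/5 ≈ 1634.4)
1/(16899 + r) = 1/(16899 + 8172/5) = 1/(92667/5) = 5/92667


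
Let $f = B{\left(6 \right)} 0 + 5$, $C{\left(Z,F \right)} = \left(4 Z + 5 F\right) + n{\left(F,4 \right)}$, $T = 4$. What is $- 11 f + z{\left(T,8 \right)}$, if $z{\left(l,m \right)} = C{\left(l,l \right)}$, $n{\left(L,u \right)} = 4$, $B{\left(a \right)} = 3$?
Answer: $-15$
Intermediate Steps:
$C{\left(Z,F \right)} = 4 + 4 Z + 5 F$ ($C{\left(Z,F \right)} = \left(4 Z + 5 F\right) + 4 = 4 + 4 Z + 5 F$)
$f = 5$ ($f = 3 \cdot 0 + 5 = 0 + 5 = 5$)
$z{\left(l,m \right)} = 4 + 9 l$ ($z{\left(l,m \right)} = 4 + 4 l + 5 l = 4 + 9 l$)
$- 11 f + z{\left(T,8 \right)} = \left(-11\right) 5 + \left(4 + 9 \cdot 4\right) = -55 + \left(4 + 36\right) = -55 + 40 = -15$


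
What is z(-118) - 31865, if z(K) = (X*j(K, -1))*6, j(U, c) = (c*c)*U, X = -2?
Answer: -30449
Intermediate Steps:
j(U, c) = U*c**2 (j(U, c) = c**2*U = U*c**2)
z(K) = -12*K (z(K) = -2*K*(-1)**2*6 = -2*K*6 = -12*K)
z(-118) - 31865 = -12*(-118) - 31865 = 1416 - 31865 = -30449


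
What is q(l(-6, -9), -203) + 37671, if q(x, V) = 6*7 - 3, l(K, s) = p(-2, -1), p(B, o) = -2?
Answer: 37710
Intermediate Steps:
l(K, s) = -2
q(x, V) = 39 (q(x, V) = 42 - 3 = 39)
q(l(-6, -9), -203) + 37671 = 39 + 37671 = 37710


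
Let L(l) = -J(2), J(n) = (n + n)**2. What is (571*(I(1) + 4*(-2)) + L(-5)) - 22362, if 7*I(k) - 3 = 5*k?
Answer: -184054/7 ≈ -26293.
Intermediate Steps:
J(n) = 4*n**2 (J(n) = (2*n)**2 = 4*n**2)
I(k) = 3/7 + 5*k/7 (I(k) = 3/7 + (5*k)/7 = 3/7 + 5*k/7)
L(l) = -16 (L(l) = -4*2**2 = -4*4 = -1*16 = -16)
(571*(I(1) + 4*(-2)) + L(-5)) - 22362 = (571*((3/7 + (5/7)*1) + 4*(-2)) - 16) - 22362 = (571*((3/7 + 5/7) - 8) - 16) - 22362 = (571*(8/7 - 8) - 16) - 22362 = (571*(-48/7) - 16) - 22362 = (-27408/7 - 16) - 22362 = -27520/7 - 22362 = -184054/7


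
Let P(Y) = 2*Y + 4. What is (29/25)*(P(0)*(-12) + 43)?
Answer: -29/5 ≈ -5.8000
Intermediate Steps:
P(Y) = 4 + 2*Y
(29/25)*(P(0)*(-12) + 43) = (29/25)*((4 + 2*0)*(-12) + 43) = (29*(1/25))*((4 + 0)*(-12) + 43) = 29*(4*(-12) + 43)/25 = 29*(-48 + 43)/25 = (29/25)*(-5) = -29/5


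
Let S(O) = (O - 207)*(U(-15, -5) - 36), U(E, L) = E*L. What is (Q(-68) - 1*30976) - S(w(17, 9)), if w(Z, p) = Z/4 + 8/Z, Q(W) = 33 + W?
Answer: -1572303/68 ≈ -23122.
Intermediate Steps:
w(Z, p) = 8/Z + Z/4 (w(Z, p) = Z*(¼) + 8/Z = Z/4 + 8/Z = 8/Z + Z/4)
S(O) = -8073 + 39*O (S(O) = (O - 207)*(-15*(-5) - 36) = (-207 + O)*(75 - 36) = (-207 + O)*39 = -8073 + 39*O)
(Q(-68) - 1*30976) - S(w(17, 9)) = ((33 - 68) - 1*30976) - (-8073 + 39*(8/17 + (¼)*17)) = (-35 - 30976) - (-8073 + 39*(8*(1/17) + 17/4)) = -31011 - (-8073 + 39*(8/17 + 17/4)) = -31011 - (-8073 + 39*(321/68)) = -31011 - (-8073 + 12519/68) = -31011 - 1*(-536445/68) = -31011 + 536445/68 = -1572303/68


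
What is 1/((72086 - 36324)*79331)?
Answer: 1/2837035222 ≈ 3.5248e-10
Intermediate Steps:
1/((72086 - 36324)*79331) = (1/79331)/35762 = (1/35762)*(1/79331) = 1/2837035222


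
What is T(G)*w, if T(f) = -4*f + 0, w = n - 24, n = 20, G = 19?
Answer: 304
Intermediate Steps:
w = -4 (w = 20 - 24 = -4)
T(f) = -4*f
T(G)*w = -4*19*(-4) = -76*(-4) = 304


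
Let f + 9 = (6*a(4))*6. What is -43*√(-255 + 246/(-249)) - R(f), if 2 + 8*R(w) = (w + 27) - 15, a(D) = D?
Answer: -145/8 - 43*I*√1763501/83 ≈ -18.125 - 687.98*I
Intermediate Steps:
f = 135 (f = -9 + (6*4)*6 = -9 + 24*6 = -9 + 144 = 135)
R(w) = 5/4 + w/8 (R(w) = -¼ + ((w + 27) - 15)/8 = -¼ + ((27 + w) - 15)/8 = -¼ + (12 + w)/8 = -¼ + (3/2 + w/8) = 5/4 + w/8)
-43*√(-255 + 246/(-249)) - R(f) = -43*√(-255 + 246/(-249)) - (5/4 + (⅛)*135) = -43*√(-255 + 246*(-1/249)) - (5/4 + 135/8) = -43*√(-255 - 82/83) - 1*145/8 = -43*I*√1763501/83 - 145/8 = -145/8 - 43*I*√1763501/83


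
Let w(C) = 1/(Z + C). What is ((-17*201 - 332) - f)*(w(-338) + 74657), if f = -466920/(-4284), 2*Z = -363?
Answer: -35611831469721/123641 ≈ -2.8803e+8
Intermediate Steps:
Z = -363/2 (Z = (½)*(-363) = -363/2 ≈ -181.50)
f = 12970/119 (f = -466920*(-1/4284) = 12970/119 ≈ 108.99)
w(C) = 1/(-363/2 + C)
((-17*201 - 332) - f)*(w(-338) + 74657) = ((-17*201 - 332) - 1*12970/119)*(2/(-363 + 2*(-338)) + 74657) = ((-3417 - 332) - 12970/119)*(2/(-363 - 676) + 74657) = (-3749 - 12970/119)*(2/(-1039) + 74657) = -459101*(2*(-1/1039) + 74657)/119 = -459101*(-2/1039 + 74657)/119 = -459101/119*77568621/1039 = -35611831469721/123641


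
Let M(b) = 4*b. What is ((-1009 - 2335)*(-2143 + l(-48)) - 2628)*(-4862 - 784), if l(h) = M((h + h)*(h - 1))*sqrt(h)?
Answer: -40445482344 + 1421001179136*I*sqrt(3) ≈ -4.0445e+10 + 2.4612e+12*I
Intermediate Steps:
l(h) = 8*h**(3/2)*(-1 + h) (l(h) = (4*((h + h)*(h - 1)))*sqrt(h) = (4*((2*h)*(-1 + h)))*sqrt(h) = (4*(2*h*(-1 + h)))*sqrt(h) = (8*h*(-1 + h))*sqrt(h) = 8*h**(3/2)*(-1 + h))
((-1009 - 2335)*(-2143 + l(-48)) - 2628)*(-4862 - 784) = ((-1009 - 2335)*(-2143 + 8*(-48)**(3/2)*(-1 - 48)) - 2628)*(-4862 - 784) = (-3344*(-2143 + 8*(-192*I*sqrt(3))*(-49)) - 2628)*(-5646) = (-3344*(-2143 + 75264*I*sqrt(3)) - 2628)*(-5646) = ((7166192 - 251682816*I*sqrt(3)) - 2628)*(-5646) = (7163564 - 251682816*I*sqrt(3))*(-5646) = -40445482344 + 1421001179136*I*sqrt(3)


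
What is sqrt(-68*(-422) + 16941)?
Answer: sqrt(45637) ≈ 213.63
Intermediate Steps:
sqrt(-68*(-422) + 16941) = sqrt(-1*(-28696) + 16941) = sqrt(28696 + 16941) = sqrt(45637)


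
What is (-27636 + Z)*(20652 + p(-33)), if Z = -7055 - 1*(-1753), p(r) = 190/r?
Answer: -22441515788/33 ≈ -6.8005e+8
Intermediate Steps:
Z = -5302 (Z = -7055 + 1753 = -5302)
(-27636 + Z)*(20652 + p(-33)) = (-27636 - 5302)*(20652 + 190/(-33)) = -32938*(20652 + 190*(-1/33)) = -32938*(20652 - 190/33) = -32938*681326/33 = -22441515788/33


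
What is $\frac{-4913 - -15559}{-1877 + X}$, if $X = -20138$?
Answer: $- \frac{10646}{22015} \approx -0.48358$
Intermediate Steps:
$\frac{-4913 - -15559}{-1877 + X} = \frac{-4913 - -15559}{-1877 - 20138} = \frac{-4913 + \left(-584 + 16143\right)}{-22015} = \left(-4913 + 15559\right) \left(- \frac{1}{22015}\right) = 10646 \left(- \frac{1}{22015}\right) = - \frac{10646}{22015}$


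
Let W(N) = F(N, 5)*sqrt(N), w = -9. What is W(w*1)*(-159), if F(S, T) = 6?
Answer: -2862*I ≈ -2862.0*I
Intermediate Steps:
W(N) = 6*sqrt(N)
W(w*1)*(-159) = (6*sqrt(-9*1))*(-159) = (6*sqrt(-9))*(-159) = (6*(3*I))*(-159) = (18*I)*(-159) = -2862*I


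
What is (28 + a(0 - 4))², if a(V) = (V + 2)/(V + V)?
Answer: 12769/16 ≈ 798.06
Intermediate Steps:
a(V) = (2 + V)/(2*V) (a(V) = (2 + V)/((2*V)) = (2 + V)*(1/(2*V)) = (2 + V)/(2*V))
(28 + a(0 - 4))² = (28 + (2 + (0 - 4))/(2*(0 - 4)))² = (28 + (½)*(2 - 4)/(-4))² = (28 + (½)*(-¼)*(-2))² = (28 + ¼)² = (113/4)² = 12769/16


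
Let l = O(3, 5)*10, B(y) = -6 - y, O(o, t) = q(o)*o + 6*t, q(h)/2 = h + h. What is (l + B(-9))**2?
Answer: 439569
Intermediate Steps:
q(h) = 4*h (q(h) = 2*(h + h) = 2*(2*h) = 4*h)
O(o, t) = 4*o**2 + 6*t (O(o, t) = (4*o)*o + 6*t = 4*o**2 + 6*t)
l = 660 (l = (4*3**2 + 6*5)*10 = (4*9 + 30)*10 = (36 + 30)*10 = 66*10 = 660)
(l + B(-9))**2 = (660 + (-6 - 1*(-9)))**2 = (660 + (-6 + 9))**2 = (660 + 3)**2 = 663**2 = 439569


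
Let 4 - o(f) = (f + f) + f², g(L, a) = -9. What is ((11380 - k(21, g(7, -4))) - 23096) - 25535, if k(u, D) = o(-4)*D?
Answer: -37287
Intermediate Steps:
o(f) = 4 - f² - 2*f (o(f) = 4 - ((f + f) + f²) = 4 - (2*f + f²) = 4 - (f² + 2*f) = 4 + (-f² - 2*f) = 4 - f² - 2*f)
k(u, D) = -4*D (k(u, D) = (4 - 1*(-4)² - 2*(-4))*D = (4 - 1*16 + 8)*D = (4 - 16 + 8)*D = -4*D)
((11380 - k(21, g(7, -4))) - 23096) - 25535 = ((11380 - (-4)*(-9)) - 23096) - 25535 = ((11380 - 1*36) - 23096) - 25535 = ((11380 - 36) - 23096) - 25535 = (11344 - 23096) - 25535 = -11752 - 25535 = -37287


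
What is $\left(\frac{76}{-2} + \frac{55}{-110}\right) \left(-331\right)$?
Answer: $\frac{25487}{2} \approx 12744.0$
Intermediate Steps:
$\left(\frac{76}{-2} + \frac{55}{-110}\right) \left(-331\right) = \left(76 \left(- \frac{1}{2}\right) + 55 \left(- \frac{1}{110}\right)\right) \left(-331\right) = \left(-38 - \frac{1}{2}\right) \left(-331\right) = \left(- \frac{77}{2}\right) \left(-331\right) = \frac{25487}{2}$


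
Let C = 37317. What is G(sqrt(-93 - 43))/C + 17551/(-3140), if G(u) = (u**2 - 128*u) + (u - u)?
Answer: -655377707/117175380 - 256*I*sqrt(34)/37317 ≈ -5.5931 - 0.040001*I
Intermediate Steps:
G(u) = u**2 - 128*u (G(u) = (u**2 - 128*u) + 0 = u**2 - 128*u)
G(sqrt(-93 - 43))/C + 17551/(-3140) = (sqrt(-93 - 43)*(-128 + sqrt(-93 - 43)))/37317 + 17551/(-3140) = (sqrt(-136)*(-128 + sqrt(-136)))*(1/37317) + 17551*(-1/3140) = ((2*I*sqrt(34))*(-128 + 2*I*sqrt(34)))*(1/37317) - 17551/3140 = (2*I*sqrt(34)*(-128 + 2*I*sqrt(34)))*(1/37317) - 17551/3140 = 2*I*sqrt(34)*(-128 + 2*I*sqrt(34))/37317 - 17551/3140 = -17551/3140 + 2*I*sqrt(34)*(-128 + 2*I*sqrt(34))/37317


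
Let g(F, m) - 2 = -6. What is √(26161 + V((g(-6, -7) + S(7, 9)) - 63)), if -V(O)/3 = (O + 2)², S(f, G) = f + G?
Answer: √18958 ≈ 137.69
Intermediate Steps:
g(F, m) = -4 (g(F, m) = 2 - 6 = -4)
S(f, G) = G + f
V(O) = -3*(2 + O)² (V(O) = -3*(O + 2)² = -3*(2 + O)²)
√(26161 + V((g(-6, -7) + S(7, 9)) - 63)) = √(26161 - 3*(2 + ((-4 + (9 + 7)) - 63))²) = √(26161 - 3*(2 + ((-4 + 16) - 63))²) = √(26161 - 3*(2 + (12 - 63))²) = √(26161 - 3*(2 - 51)²) = √(26161 - 3*(-49)²) = √(26161 - 3*2401) = √(26161 - 7203) = √18958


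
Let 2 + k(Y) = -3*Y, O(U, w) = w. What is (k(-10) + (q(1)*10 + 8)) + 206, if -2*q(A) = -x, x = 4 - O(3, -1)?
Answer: 267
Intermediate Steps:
k(Y) = -2 - 3*Y
x = 5 (x = 4 - 1*(-1) = 4 + 1 = 5)
q(A) = 5/2 (q(A) = -(-1)*5/2 = -½*(-5) = 5/2)
(k(-10) + (q(1)*10 + 8)) + 206 = ((-2 - 3*(-10)) + ((5/2)*10 + 8)) + 206 = ((-2 + 30) + (25 + 8)) + 206 = (28 + 33) + 206 = 61 + 206 = 267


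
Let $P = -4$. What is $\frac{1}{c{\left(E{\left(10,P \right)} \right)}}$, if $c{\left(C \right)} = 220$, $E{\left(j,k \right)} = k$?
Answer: $\frac{1}{220} \approx 0.0045455$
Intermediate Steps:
$\frac{1}{c{\left(E{\left(10,P \right)} \right)}} = \frac{1}{220}$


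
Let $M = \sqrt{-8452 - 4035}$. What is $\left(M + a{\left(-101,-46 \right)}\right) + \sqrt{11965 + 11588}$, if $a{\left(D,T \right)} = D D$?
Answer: $10201 + 3 \sqrt{2617} + i \sqrt{12487} \approx 10354.0 + 111.75 i$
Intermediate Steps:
$a{\left(D,T \right)} = D^{2}$
$M = i \sqrt{12487}$ ($M = \sqrt{-12487} = i \sqrt{12487} \approx 111.75 i$)
$\left(M + a{\left(-101,-46 \right)}\right) + \sqrt{11965 + 11588} = \left(i \sqrt{12487} + \left(-101\right)^{2}\right) + \sqrt{11965 + 11588} = \left(i \sqrt{12487} + 10201\right) + \sqrt{23553} = \left(10201 + i \sqrt{12487}\right) + 3 \sqrt{2617} = 10201 + 3 \sqrt{2617} + i \sqrt{12487}$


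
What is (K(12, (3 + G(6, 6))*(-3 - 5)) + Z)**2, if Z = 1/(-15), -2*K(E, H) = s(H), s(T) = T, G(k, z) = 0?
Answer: 32041/225 ≈ 142.40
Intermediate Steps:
K(E, H) = -H/2
Z = -1/15 ≈ -0.066667
(K(12, (3 + G(6, 6))*(-3 - 5)) + Z)**2 = (-(3 + 0)*(-3 - 5)/2 - 1/15)**2 = (-3*(-8)/2 - 1/15)**2 = (-1/2*(-24) - 1/15)**2 = (12 - 1/15)**2 = (179/15)**2 = 32041/225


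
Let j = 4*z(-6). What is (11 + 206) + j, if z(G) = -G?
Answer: 241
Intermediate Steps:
j = 24 (j = 4*(-1*(-6)) = 4*6 = 24)
(11 + 206) + j = (11 + 206) + 24 = 217 + 24 = 241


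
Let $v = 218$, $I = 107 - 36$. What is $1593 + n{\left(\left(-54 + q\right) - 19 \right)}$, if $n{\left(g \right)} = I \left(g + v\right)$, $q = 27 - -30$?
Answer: $15935$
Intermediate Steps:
$I = 71$ ($I = 107 - 36 = 71$)
$q = 57$ ($q = 27 + 30 = 57$)
$n{\left(g \right)} = 15478 + 71 g$ ($n{\left(g \right)} = 71 \left(g + 218\right) = 71 \left(218 + g\right) = 15478 + 71 g$)
$1593 + n{\left(\left(-54 + q\right) - 19 \right)} = 1593 + \left(15478 + 71 \left(\left(-54 + 57\right) - 19\right)\right) = 1593 + \left(15478 + 71 \left(3 - 19\right)\right) = 1593 + \left(15478 + 71 \left(-16\right)\right) = 1593 + \left(15478 - 1136\right) = 1593 + 14342 = 15935$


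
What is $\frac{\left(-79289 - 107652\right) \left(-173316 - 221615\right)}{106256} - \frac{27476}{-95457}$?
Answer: $\frac{7047478306039303}{10142878992} \approx 6.9482 \cdot 10^{5}$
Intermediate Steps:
$\frac{\left(-79289 - 107652\right) \left(-173316 - 221615\right)}{106256} - \frac{27476}{-95457} = \left(-186941\right) \left(-394931\right) \frac{1}{106256} - - \frac{27476}{95457} = 73828796071 \cdot \frac{1}{106256} + \frac{27476}{95457} = \frac{73828796071}{106256} + \frac{27476}{95457} = \frac{7047478306039303}{10142878992}$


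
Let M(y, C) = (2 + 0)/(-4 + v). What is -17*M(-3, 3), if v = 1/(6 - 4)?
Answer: 68/7 ≈ 9.7143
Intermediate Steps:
v = 1/2 ≈ 0.50000
M(y, C) = -4/7 (M(y, C) = (2 + 0)/(-4 + 1/2) = 2/(-7/2) = 2*(-2/7) = -4/7)
-17*M(-3, 3) = -17*(-4/7) = 68/7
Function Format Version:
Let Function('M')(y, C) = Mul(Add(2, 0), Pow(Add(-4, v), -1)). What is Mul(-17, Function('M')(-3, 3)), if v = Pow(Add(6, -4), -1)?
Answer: Rational(68, 7) ≈ 9.7143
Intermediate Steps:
v = Rational(1, 2) (v = Pow(2, -1) = Rational(1, 2) ≈ 0.50000)
Function('M')(y, C) = Rational(-4, 7) (Function('M')(y, C) = Mul(Add(2, 0), Pow(Add(-4, Rational(1, 2)), -1)) = Mul(2, Pow(Rational(-7, 2), -1)) = Mul(2, Rational(-2, 7)) = Rational(-4, 7))
Mul(-17, Function('M')(-3, 3)) = Mul(-17, Rational(-4, 7)) = Rational(68, 7)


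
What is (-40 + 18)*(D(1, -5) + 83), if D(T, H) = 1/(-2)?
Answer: -1815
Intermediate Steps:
D(T, H) = -½
(-40 + 18)*(D(1, -5) + 83) = (-40 + 18)*(-½ + 83) = -22*165/2 = -1815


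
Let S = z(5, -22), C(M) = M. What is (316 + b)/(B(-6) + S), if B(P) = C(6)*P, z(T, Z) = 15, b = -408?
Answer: 92/21 ≈ 4.3810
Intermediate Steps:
S = 15
B(P) = 6*P
(316 + b)/(B(-6) + S) = (316 - 408)/(6*(-6) + 15) = -92/(-36 + 15) = -92/(-21) = -92*(-1/21) = 92/21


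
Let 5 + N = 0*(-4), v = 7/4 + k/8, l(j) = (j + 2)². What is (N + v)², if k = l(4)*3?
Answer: 1681/16 ≈ 105.06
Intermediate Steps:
l(j) = (2 + j)²
k = 108 (k = (2 + 4)²*3 = 6²*3 = 36*3 = 108)
v = 61/4 (v = 7/4 + 108/8 = 7*(¼) + 108*(⅛) = 7/4 + 27/2 = 61/4 ≈ 15.250)
N = -5 (N = -5 + 0*(-4) = -5 + 0 = -5)
(N + v)² = (-5 + 61/4)² = (41/4)² = 1681/16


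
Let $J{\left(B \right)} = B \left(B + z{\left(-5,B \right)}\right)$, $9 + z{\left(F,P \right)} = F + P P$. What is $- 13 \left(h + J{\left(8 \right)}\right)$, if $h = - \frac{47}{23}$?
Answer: $- \frac{138125}{23} \approx -6005.4$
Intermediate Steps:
$z{\left(F,P \right)} = -9 + F + P^{2}$ ($z{\left(F,P \right)} = -9 + \left(F + P P\right) = -9 + \left(F + P^{2}\right) = -9 + F + P^{2}$)
$J{\left(B \right)} = B \left(-14 + B + B^{2}\right)$ ($J{\left(B \right)} = B \left(B - \left(14 - B^{2}\right)\right) = B \left(B + \left(-14 + B^{2}\right)\right) = B \left(-14 + B + B^{2}\right)$)
$h = - \frac{47}{23}$ ($h = \left(-47\right) \frac{1}{23} = - \frac{47}{23} \approx -2.0435$)
$- 13 \left(h + J{\left(8 \right)}\right) = - 13 \left(- \frac{47}{23} + 8 \left(-14 + 8 + 8^{2}\right)\right) = - 13 \left(- \frac{47}{23} + 8 \left(-14 + 8 + 64\right)\right) = - 13 \left(- \frac{47}{23} + 8 \cdot 58\right) = - 13 \left(- \frac{47}{23} + 464\right) = \left(-13\right) \frac{10625}{23} = - \frac{138125}{23}$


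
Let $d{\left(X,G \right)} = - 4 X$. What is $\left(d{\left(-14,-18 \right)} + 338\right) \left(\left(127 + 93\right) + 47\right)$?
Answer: $105198$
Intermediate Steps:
$\left(d{\left(-14,-18 \right)} + 338\right) \left(\left(127 + 93\right) + 47\right) = \left(\left(-4\right) \left(-14\right) + 338\right) \left(\left(127 + 93\right) + 47\right) = \left(56 + 338\right) \left(220 + 47\right) = 394 \cdot 267 = 105198$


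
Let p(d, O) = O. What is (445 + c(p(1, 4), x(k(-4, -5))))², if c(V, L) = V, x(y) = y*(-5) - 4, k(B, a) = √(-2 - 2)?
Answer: 201601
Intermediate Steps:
k(B, a) = 2*I (k(B, a) = √(-4) = 2*I)
x(y) = -4 - 5*y (x(y) = -5*y - 4 = -4 - 5*y)
(445 + c(p(1, 4), x(k(-4, -5))))² = (445 + 4)² = 449² = 201601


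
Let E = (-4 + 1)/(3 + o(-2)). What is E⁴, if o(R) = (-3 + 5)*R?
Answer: 81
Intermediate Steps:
o(R) = 2*R
E = 3 (E = (-4 + 1)/(3 + 2*(-2)) = -3/(3 - 4) = -3/(-1) = -3*(-1) = 3)
E⁴ = 3⁴ = 81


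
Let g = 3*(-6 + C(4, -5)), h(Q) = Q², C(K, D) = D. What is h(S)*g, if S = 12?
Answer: -4752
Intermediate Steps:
g = -33 (g = 3*(-6 - 5) = 3*(-11) = -33)
h(S)*g = 12²*(-33) = 144*(-33) = -4752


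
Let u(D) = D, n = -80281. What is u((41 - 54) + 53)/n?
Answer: -40/80281 ≈ -0.00049825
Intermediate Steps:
u((41 - 54) + 53)/n = ((41 - 54) + 53)/(-80281) = (-13 + 53)*(-1/80281) = 40*(-1/80281) = -40/80281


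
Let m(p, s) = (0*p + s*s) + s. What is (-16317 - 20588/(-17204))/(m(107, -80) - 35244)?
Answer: 35087135/62201062 ≈ 0.56409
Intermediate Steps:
m(p, s) = s + s**2 (m(p, s) = (0 + s**2) + s = s**2 + s = s + s**2)
(-16317 - 20588/(-17204))/(m(107, -80) - 35244) = (-16317 - 20588/(-17204))/(-80*(1 - 80) - 35244) = (-16317 - 20588*(-1/17204))/(-80*(-79) - 35244) = (-16317 + 5147/4301)/(6320 - 35244) = -70174270/4301/(-28924) = -70174270/4301*(-1/28924) = 35087135/62201062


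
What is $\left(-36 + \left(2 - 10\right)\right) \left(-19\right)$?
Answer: $836$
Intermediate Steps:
$\left(-36 + \left(2 - 10\right)\right) \left(-19\right) = \left(-36 - 8\right) \left(-19\right) = \left(-44\right) \left(-19\right) = 836$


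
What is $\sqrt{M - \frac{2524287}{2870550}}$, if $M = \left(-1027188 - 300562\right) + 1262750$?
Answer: $\frac{i \sqrt{2380493203353546}}{191370} \approx 254.95 i$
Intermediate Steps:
$M = -65000$ ($M = -1327750 + 1262750 = -65000$)
$\sqrt{M - \frac{2524287}{2870550}} = \sqrt{-65000 - \frac{2524287}{2870550}} = \sqrt{-65000 - \frac{841429}{956850}} = \sqrt{- \frac{62196091429}{956850}} = \frac{i \sqrt{2380493203353546}}{191370}$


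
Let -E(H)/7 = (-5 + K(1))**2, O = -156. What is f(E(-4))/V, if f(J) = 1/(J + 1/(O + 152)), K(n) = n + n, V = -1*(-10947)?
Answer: -4/2769591 ≈ -1.4443e-6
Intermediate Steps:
V = 10947
K(n) = 2*n
E(H) = -63 (E(H) = -7*(-5 + 2*1)**2 = -7*(-5 + 2)**2 = -7*(-3)**2 = -7*9 = -63)
f(J) = 1/(-1/4 + J) (f(J) = 1/(J + 1/(-156 + 152)) = 1/(J + 1/(-4)) = 1/(J - 1/4) = 1/(-1/4 + J))
f(E(-4))/V = (4/(-1 + 4*(-63)))/10947 = (4/(-1 - 252))*(1/10947) = (4/(-253))*(1/10947) = (4*(-1/253))*(1/10947) = -4/253*1/10947 = -4/2769591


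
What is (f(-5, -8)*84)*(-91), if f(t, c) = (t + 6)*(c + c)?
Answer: 122304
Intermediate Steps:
f(t, c) = 2*c*(6 + t) (f(t, c) = (6 + t)*(2*c) = 2*c*(6 + t))
(f(-5, -8)*84)*(-91) = ((2*(-8)*(6 - 5))*84)*(-91) = ((2*(-8)*1)*84)*(-91) = -16*84*(-91) = -1344*(-91) = 122304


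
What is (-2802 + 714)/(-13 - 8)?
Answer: 696/7 ≈ 99.429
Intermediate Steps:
(-2802 + 714)/(-13 - 8) = -2088/(-21) = -2088*(-1/21) = 696/7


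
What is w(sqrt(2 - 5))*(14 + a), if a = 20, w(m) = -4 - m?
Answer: -136 - 34*I*sqrt(3) ≈ -136.0 - 58.89*I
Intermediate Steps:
w(sqrt(2 - 5))*(14 + a) = (-4 - sqrt(2 - 5))*(14 + 20) = (-4 - sqrt(-3))*34 = (-4 - I*sqrt(3))*34 = -136 - 34*I*sqrt(3)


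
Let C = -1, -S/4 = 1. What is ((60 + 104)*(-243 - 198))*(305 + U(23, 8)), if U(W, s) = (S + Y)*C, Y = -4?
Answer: -22637412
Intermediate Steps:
S = -4 (S = -4*1 = -4)
U(W, s) = 8 (U(W, s) = (-4 - 4)*(-1) = -8*(-1) = 8)
((60 + 104)*(-243 - 198))*(305 + U(23, 8)) = ((60 + 104)*(-243 - 198))*(305 + 8) = (164*(-441))*313 = -72324*313 = -22637412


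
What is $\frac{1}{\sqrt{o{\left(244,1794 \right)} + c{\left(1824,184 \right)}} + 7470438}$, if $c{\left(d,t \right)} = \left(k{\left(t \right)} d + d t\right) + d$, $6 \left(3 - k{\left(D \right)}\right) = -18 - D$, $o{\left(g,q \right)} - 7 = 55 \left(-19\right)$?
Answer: $\frac{3735219}{27903721754281} - \frac{\sqrt{403282}}{55807443508562} \approx 1.3385 \cdot 10^{-7}$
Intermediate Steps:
$o{\left(g,q \right)} = -1038$ ($o{\left(g,q \right)} = 7 + 55 \left(-19\right) = 7 - 1045 = -1038$)
$k{\left(D \right)} = 6 + \frac{D}{6}$ ($k{\left(D \right)} = 3 - \frac{-18 - D}{6} = 3 + \left(3 + \frac{D}{6}\right) = 6 + \frac{D}{6}$)
$c{\left(d,t \right)} = d + d t + d \left(6 + \frac{t}{6}\right)$ ($c{\left(d,t \right)} = \left(\left(6 + \frac{t}{6}\right) d + d t\right) + d = \left(d \left(6 + \frac{t}{6}\right) + d t\right) + d = \left(d t + d \left(6 + \frac{t}{6}\right)\right) + d = d + d t + d \left(6 + \frac{t}{6}\right)$)
$\frac{1}{\sqrt{o{\left(244,1794 \right)} + c{\left(1824,184 \right)}} + 7470438} = \frac{1}{\sqrt{-1038 + \frac{7}{6} \cdot 1824 \left(6 + 184\right)} + 7470438} = \frac{1}{\sqrt{-1038 + \frac{7}{6} \cdot 1824 \cdot 190} + 7470438} = \frac{1}{\sqrt{-1038 + 404320} + 7470438} = \frac{1}{\sqrt{403282} + 7470438} = \frac{1}{7470438 + \sqrt{403282}}$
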